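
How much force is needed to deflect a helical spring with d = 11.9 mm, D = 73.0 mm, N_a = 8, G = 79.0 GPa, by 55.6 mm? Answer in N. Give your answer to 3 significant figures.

k = Gd⁴/(8D³N_a) = (79.0×10³)(11.9⁴)/(8·73.0³·8) = 63.631 N/mm
F = k·δ = 63.631 × 55.6 = 3537.9 N

3540 N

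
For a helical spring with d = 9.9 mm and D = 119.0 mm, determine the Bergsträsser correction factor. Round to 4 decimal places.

1.1109

C = D/d = 119.0/9.9 = 12.0202
K_B = (4C+2)/(4C−3) = 50.081/45.081 = 1.1109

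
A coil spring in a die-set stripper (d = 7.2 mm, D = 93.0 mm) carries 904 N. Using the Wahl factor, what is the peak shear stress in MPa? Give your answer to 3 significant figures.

Spring index C = D/d = 93.0/7.2 = 12.9167
K_W = (4C−1)/(4C−4) + 0.615/C = 50.667/47.667 + 0.0476 = 1.1105
τ₀ = 8FD/(πd³) = 8·904·93.0/(π·7.2³) = 672576/1172.6 = 573.58 MPa
τ_max = K·τ₀ = 1.1105 × 573.58 = 636.99 MPa

637 MPa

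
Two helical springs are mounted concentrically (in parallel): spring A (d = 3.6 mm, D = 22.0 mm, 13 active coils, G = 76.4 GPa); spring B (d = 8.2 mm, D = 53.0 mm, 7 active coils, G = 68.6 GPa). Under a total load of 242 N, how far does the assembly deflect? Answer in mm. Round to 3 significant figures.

4.96 mm

k_A = Gd⁴/(8D³N_a) = (76.4×10³)(3.6⁴)/(8·22.0³·13) = 11.588 N/mm
k_B = Gd⁴/(8D³N_a) = (68.6×10³)(8.2⁴)/(8·53.0³·7) = 37.202 N/mm
Parallel: k_eq = 11.588 + 37.202 = 48.79 N/mm
δ = F/k_eq = 242/48.79 = 4.9601 mm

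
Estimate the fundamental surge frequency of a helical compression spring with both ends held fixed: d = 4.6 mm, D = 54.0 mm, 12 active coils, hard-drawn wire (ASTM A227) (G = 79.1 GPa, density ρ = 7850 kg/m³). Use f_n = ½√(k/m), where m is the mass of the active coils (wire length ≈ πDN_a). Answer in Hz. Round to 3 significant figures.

47.0 Hz

k = Gd⁴/(8D³N_a) = (79.1×10³)(4.6⁴)/(8·54.0³·12) = 2.3429 N/mm = 2342.9 N/m
Wire length L = πDN_a = π·54.0·12 = 2035.8 mm
m = ρ·(πd²/4)·L = 7850 × 16.619×10⁻⁶ m² × 2.0358 m = 0.26558 kg
f_n = ½√(k/m) = 0.5·√(2342.9/0.26558) = 0.5·√(8821.8) = 46.962 Hz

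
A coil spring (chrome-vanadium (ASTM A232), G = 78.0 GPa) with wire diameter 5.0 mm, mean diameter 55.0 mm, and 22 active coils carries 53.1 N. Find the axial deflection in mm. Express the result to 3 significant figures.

k = Gd⁴/(8D³N_a) = (78.0×10³)(5.0⁴)/(8·55.0³·22) = 1.6648 N/mm
δ = F/k = 53.1 / 1.6648 = 31.895 mm

31.9 mm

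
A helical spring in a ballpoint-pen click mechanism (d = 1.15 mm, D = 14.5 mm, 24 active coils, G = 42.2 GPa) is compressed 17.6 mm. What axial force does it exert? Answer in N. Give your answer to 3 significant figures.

2.22 N

k = Gd⁴/(8D³N_a) = (42.2×10³)(1.15⁴)/(8·14.5³·24) = 0.1261 N/mm
F = k·δ = 0.1261 × 17.6 = 2.2193 N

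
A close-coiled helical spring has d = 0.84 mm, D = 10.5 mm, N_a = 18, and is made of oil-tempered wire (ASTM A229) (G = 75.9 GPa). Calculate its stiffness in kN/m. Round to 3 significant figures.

k = Gd⁴/(8D³N_a) = (75.9×10³ × 0.84⁴) / (8 × 10.5³ × 18)
  = 37788.4 / 166698 = 0.22669 N/mm

0.227 kN/m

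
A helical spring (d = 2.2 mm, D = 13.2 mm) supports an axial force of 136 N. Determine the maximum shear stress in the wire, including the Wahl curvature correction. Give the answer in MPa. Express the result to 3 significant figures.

Spring index C = D/d = 13.2/2.2 = 6.0000
K_W = (4C−1)/(4C−4) + 0.615/C = 23.000/20.000 + 0.1025 = 1.2525
τ₀ = 8FD/(πd³) = 8·136·13.2/(π·2.2³) = 14361.6/33.452 = 429.32 MPa
τ_max = K·τ₀ = 1.2525 × 429.32 = 537.73 MPa

538 MPa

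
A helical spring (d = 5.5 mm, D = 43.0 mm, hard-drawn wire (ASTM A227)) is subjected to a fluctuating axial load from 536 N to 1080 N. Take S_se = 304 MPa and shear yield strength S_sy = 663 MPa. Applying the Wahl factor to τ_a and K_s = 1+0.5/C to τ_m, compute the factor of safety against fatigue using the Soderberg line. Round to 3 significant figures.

0.644

C = D/d = 43.0/5.5 = 7.8182; K_W = (4C−1)/(4C−4)+0.615/C = 1.1887; K_s = 1+0.5/C = 1.0640
F_a = (F_max−F_min)/2 = 272 N; F_m = (F_max+F_min)/2 = 808 N
τ_a = K_W·8F_aD/(πd³) = 1.1887 × 179.01 = 212.79 MPa
τ_m = K_s·8F_mD/(πd³) = 1.0640 × 531.78 = 565.79 MPa
Soderberg: 1/n_f = τ_a/S_se + τ_m/S_sy = 212.79/304 + 565.79/663 = 0.69996 + 0.85338 = 1.5533
n_f = 1/1.5533 = 0.6438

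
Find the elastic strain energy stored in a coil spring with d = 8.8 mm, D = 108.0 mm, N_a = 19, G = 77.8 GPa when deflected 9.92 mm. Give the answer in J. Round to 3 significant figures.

k = Gd⁴/(8D³N_a) = (77.8×10³)(8.8⁴)/(8·108.0³·19) = 2.4367 N/mm
U = ½kδ² = 0.5 × 2.4367 × 9.92² = 119.89 N·mm = 0.11989 J

0.120 J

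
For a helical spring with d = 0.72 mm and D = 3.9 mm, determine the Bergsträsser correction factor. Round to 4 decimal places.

C = D/d = 3.9/0.72 = 5.4167
K_B = (4C+2)/(4C−3) = 23.667/18.667 = 1.2679

1.2679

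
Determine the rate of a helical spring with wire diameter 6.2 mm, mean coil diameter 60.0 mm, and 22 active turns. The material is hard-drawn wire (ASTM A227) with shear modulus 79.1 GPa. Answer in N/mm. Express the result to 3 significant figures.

k = Gd⁴/(8D³N_a) = (79.1×10³ × 6.2⁴) / (8 × 60.0³ × 22)
  = 1.16881e+08 / 3.8016e+07 = 3.0745 N/mm

3.07 N/mm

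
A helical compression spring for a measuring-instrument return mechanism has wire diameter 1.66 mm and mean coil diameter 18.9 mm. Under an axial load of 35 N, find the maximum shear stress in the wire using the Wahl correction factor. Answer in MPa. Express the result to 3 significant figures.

Spring index C = D/d = 18.9/1.66 = 11.3855
K_W = (4C−1)/(4C−4) + 0.615/C = 44.542/41.542 + 0.0540 = 1.1262
τ₀ = 8FD/(πd³) = 8·35·18.9/(π·1.66³) = 5292/14.371 = 368.25 MPa
τ_max = K·τ₀ = 1.1262 × 368.25 = 414.74 MPa

415 MPa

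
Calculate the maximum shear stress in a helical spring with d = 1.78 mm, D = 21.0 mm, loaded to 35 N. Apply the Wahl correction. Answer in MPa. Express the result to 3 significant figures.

Spring index C = D/d = 21.0/1.78 = 11.7978
K_W = (4C−1)/(4C−4) + 0.615/C = 46.191/43.191 + 0.0521 = 1.1216
τ₀ = 8FD/(πd³) = 8·35·21.0/(π·1.78³) = 5880/17.718 = 331.87 MPa
τ_max = K·τ₀ = 1.1216 × 331.87 = 372.22 MPa

372 MPa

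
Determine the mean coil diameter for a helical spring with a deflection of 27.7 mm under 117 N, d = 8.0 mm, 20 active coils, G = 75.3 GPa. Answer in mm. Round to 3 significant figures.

Required rate k = F/δ = 117/27.7 = 4.2238 N/mm
D = (Gd⁴/(8N_a·k))^(1/3) = (75.3×10³·8.0⁴/(8·20·4.2238))^(1/3)
  = (456382)^(1/3) = 76.9915 mm

77.0 mm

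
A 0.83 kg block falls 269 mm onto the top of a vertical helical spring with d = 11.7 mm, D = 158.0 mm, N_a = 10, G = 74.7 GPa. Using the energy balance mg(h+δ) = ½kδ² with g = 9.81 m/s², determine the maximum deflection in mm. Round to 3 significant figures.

k = Gd⁴/(8D³N_a) = (74.7×10³)(11.7⁴)/(8·158.0³·10) = 4.4361 N/mm
W = mg = 0.83 × 9.81 = 8.1423 N
½kδ² − Wδ − Wh = 0 → δ = (W + √(W² + 2kWh))/k
δ = (8.1423 + √(66.297 + 19432.7))/4.4361 = (8.1423 + 139.64)/4.4361 = 33.313 mm

33.3 mm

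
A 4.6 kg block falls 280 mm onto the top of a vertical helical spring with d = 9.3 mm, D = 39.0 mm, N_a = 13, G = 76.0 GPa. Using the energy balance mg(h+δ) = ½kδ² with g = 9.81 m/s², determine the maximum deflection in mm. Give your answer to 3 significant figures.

17.1 mm

k = Gd⁴/(8D³N_a) = (76.0×10³)(9.3⁴)/(8·39.0³·13) = 92.155 N/mm
W = mg = 4.6 × 9.81 = 45.126 N
½kδ² − Wδ − Wh = 0 → δ = (W + √(W² + 2kWh))/k
δ = (45.126 + √(2036.4 + 2.3288e+06))/92.155 = (45.126 + 1526.7)/92.155 = 17.056 mm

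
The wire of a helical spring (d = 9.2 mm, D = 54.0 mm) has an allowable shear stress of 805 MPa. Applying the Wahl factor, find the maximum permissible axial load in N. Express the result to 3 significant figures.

C = D/d = 54.0/9.2 = 5.8696
K_W = (4C−1)/(4C−4) + 0.615/C = 22.478/19.478 + 0.1048 = 1.2588
τ_max = K·8FD/(πd³) → F_max = τ_allow·πd³/(8DK)
F_max = 805·π·9.2³/(8·54.0·1.2588) = 1.9693e+06/543.8 = 3621.3 N

3620 N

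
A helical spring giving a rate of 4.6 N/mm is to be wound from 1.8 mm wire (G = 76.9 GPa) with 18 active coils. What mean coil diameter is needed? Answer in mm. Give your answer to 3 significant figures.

D = (Gd⁴/(8N_a·k))^(1/3) = (76.9×10³·1.8⁴/(8·18·4.6))^(1/3)
  = (1218.7)^(1/3) = 10.6815 mm

10.7 mm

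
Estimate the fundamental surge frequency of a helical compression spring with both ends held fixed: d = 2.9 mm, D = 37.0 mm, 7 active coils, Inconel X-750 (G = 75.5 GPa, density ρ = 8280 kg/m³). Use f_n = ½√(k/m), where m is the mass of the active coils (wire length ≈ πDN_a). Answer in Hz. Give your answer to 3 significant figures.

103 Hz

k = Gd⁴/(8D³N_a) = (75.5×10³)(2.9⁴)/(8·37.0³·7) = 1.8825 N/mm = 1882.5 N/m
Wire length L = πDN_a = π·37.0·7 = 813.67 mm
m = ρ·(πd²/4)·L = 8280 × 6.6052×10⁻⁶ m² × 0.81367 m = 0.044501 kg
f_n = ½√(k/m) = 0.5·√(1882.5/0.044501) = 0.5·√(42304) = 102.84 Hz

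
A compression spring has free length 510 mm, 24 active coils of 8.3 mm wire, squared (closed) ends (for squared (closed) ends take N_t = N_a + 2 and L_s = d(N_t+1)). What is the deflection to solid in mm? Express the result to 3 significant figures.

286 mm

N_t = 26; L_s = 8.3·27 = 224.1 mm
δ_solid = L₀ − L_s = 510 − 224.1 = 285.9 mm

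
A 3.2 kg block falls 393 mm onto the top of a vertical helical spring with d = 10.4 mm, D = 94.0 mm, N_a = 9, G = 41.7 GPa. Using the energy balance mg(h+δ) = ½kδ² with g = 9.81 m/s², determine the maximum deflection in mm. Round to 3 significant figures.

k = Gd⁴/(8D³N_a) = (41.7×10³)(10.4⁴)/(8·94.0³·9) = 8.1574 N/mm
W = mg = 3.2 × 9.81 = 31.392 N
½kδ² − Wδ − Wh = 0 → δ = (W + √(W² + 2kWh))/k
δ = (31.392 + √(985.46 + 201277))/8.1574 = (31.392 + 449.74)/8.1574 = 58.98 mm

59.0 mm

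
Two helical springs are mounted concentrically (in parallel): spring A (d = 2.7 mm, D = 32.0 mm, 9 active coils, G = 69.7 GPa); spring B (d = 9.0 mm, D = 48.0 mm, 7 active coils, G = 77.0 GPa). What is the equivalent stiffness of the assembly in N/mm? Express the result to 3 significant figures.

83.1 N/mm

k_A = Gd⁴/(8D³N_a) = (69.7×10³)(2.7⁴)/(8·32.0³·9) = 1.57 N/mm
k_B = Gd⁴/(8D³N_a) = (77.0×10³)(9.0⁴)/(8·48.0³·7) = 81.573 N/mm
Parallel: k_eq = 1.57 + 81.573 = 83.144 N/mm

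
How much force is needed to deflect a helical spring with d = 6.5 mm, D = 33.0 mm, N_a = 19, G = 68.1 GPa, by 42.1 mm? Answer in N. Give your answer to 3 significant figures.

k = Gd⁴/(8D³N_a) = (68.1×10³)(6.5⁴)/(8·33.0³·19) = 22.254 N/mm
F = k·δ = 22.254 × 42.1 = 936.91 N

937 N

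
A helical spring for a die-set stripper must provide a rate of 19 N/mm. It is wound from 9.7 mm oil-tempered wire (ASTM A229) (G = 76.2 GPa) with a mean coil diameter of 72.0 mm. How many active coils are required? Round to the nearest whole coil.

N_a = Gd⁴/(8D³k) = (76.2×10³ × 9.7⁴)/(8 × 72.0³ × 19)
    = 6.74593e+08 / 5.67337e+07 = 11.89 → 12 coils

12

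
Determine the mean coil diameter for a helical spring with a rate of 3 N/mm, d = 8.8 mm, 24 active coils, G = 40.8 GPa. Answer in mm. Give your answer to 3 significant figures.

75.2 mm

D = (Gd⁴/(8N_a·k))^(1/3) = (40.8×10³·8.8⁴/(8·24·3))^(1/3)
  = (424784)^(1/3) = 75.1720 mm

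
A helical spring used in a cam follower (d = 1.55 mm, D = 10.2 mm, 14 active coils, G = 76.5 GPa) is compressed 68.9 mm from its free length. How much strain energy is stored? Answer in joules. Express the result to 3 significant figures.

k = Gd⁴/(8D³N_a) = (76.5×10³)(1.55⁴)/(8·10.2³·14) = 3.7151 N/mm
U = ½kδ² = 0.5 × 3.7151 × 68.9² = 8818.2 N·mm = 8.8182 J

8.82 J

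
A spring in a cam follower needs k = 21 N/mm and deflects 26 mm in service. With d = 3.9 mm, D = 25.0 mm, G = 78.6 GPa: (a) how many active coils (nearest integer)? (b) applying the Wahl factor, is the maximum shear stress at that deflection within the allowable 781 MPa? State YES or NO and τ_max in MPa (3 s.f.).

(a) 7 coils; (b) YES, τ_max = 716 MPa

N_a = Gd⁴/(8D³k) = (78.6×10³)(3.9⁴)/(8·25.0³·21) = 6.927 → N_a = 7
Actual rate k = Gd⁴/(8D³·7) = 20.781 N/mm
Working load F = kδ = 20.781·26 = 540.31 N
C = 25.0/3.9 = 6.4103; K_W = (4C−1)/(4C−4)+0.615/C = 1.2346
τ_max = K_W·8FD/(πd³) = 1.2346·579.87 = 715.89 MPa
τ_max ≤ 781 MPa → acceptable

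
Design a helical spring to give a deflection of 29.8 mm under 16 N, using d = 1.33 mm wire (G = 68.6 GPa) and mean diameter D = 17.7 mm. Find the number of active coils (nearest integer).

Required rate k = F/δ = 16/29.8 = 0.53691 N/mm
N_a = Gd⁴/(8D³k) = (68.6×10³ × 1.33⁴)/(8 × 17.7³ × 0.53691)
    = 214650 / 23818.5 = 9.012 → 9 coils

9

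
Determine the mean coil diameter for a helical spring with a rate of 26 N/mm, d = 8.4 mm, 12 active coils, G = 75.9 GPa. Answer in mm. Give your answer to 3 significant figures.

D = (Gd⁴/(8N_a·k))^(1/3) = (75.9×10³·8.4⁴/(8·12·26))^(1/3)
  = (151396)^(1/3) = 53.2972 mm

53.3 mm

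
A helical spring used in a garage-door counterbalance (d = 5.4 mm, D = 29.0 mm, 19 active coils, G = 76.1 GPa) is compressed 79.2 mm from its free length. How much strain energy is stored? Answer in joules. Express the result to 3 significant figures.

54.7 J

k = Gd⁴/(8D³N_a) = (76.1×10³)(5.4⁴)/(8·29.0³·19) = 17.455 N/mm
U = ½kδ² = 0.5 × 17.455 × 79.2² = 54745 N·mm = 54.745 J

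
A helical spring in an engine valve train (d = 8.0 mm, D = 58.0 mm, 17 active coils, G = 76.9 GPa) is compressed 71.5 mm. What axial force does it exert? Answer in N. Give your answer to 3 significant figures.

849 N

k = Gd⁴/(8D³N_a) = (76.9×10³)(8.0⁴)/(8·58.0³·17) = 11.87 N/mm
F = k·δ = 11.87 × 71.5 = 848.73 N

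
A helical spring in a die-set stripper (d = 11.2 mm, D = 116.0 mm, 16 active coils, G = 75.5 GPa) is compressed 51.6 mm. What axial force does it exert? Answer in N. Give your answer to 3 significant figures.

k = Gd⁴/(8D³N_a) = (75.5×10³)(11.2⁴)/(8·116.0³·16) = 5.9461 N/mm
F = k·δ = 5.9461 × 51.6 = 306.82 N

307 N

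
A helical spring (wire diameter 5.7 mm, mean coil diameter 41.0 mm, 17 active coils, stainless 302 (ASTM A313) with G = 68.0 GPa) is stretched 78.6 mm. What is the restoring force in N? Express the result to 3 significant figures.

k = Gd⁴/(8D³N_a) = (68.0×10³)(5.7⁴)/(8·41.0³·17) = 7.658 N/mm
F = k·δ = 7.658 × 78.6 = 601.92 N

602 N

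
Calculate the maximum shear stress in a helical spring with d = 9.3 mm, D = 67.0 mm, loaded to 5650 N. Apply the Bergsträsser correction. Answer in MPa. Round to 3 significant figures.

Spring index C = D/d = 67.0/9.3 = 7.2043
K_B = (4C+2)/(4C−3) = 30.817/25.817 = 1.1937
τ₀ = 8FD/(πd³) = 8·5650·67.0/(π·9.3³) = 3.0284e+06/2527 = 1198.4 MPa
τ_max = K·τ₀ = 1.1937 × 1198.4 = 1430.5 MPa

1430 MPa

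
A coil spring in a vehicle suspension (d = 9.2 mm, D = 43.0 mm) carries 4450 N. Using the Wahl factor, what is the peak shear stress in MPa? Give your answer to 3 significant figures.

836 MPa

Spring index C = D/d = 43.0/9.2 = 4.6739
K_W = (4C−1)/(4C−4) + 0.615/C = 17.696/14.696 + 0.1316 = 1.3357
τ₀ = 8FD/(πd³) = 8·4450·43.0/(π·9.2³) = 1.5308e+06/2446.3 = 625.76 MPa
τ_max = K·τ₀ = 1.3357 × 625.76 = 835.84 MPa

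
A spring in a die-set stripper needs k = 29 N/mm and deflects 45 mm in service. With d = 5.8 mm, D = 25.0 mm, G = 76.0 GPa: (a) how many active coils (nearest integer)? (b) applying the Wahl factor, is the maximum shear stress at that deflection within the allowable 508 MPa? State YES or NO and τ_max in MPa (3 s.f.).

N_a = Gd⁴/(8D³k) = (76.0×10³)(5.8⁴)/(8·25.0³·29) = 23.73 → N_a = 24
Actual rate k = Gd⁴/(8D³·24) = 28.668 N/mm
Working load F = kδ = 28.668·45 = 1290.1 N
C = 25.0/5.8 = 4.3103; K_W = (4C−1)/(4C−4)+0.615/C = 1.3692
τ_max = K_W·8FD/(πd³) = 1.3692·420.93 = 576.36 MPa
τ_max > 508 MPa → exceeds allowable

(a) 24 coils; (b) NO, τ_max = 576 MPa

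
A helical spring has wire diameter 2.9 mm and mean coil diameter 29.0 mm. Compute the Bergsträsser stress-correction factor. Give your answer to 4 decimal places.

C = D/d = 29.0/2.9 = 10.0000
K_B = (4C+2)/(4C−3) = 42.000/37.000 = 1.1351

1.1351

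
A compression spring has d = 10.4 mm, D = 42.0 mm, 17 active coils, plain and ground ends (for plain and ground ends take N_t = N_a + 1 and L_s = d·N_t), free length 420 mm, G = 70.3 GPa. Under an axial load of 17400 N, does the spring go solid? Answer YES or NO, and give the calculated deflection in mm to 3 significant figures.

NO, δ = 213 mm

k = Gd⁴/(8D³N_a) = (70.3×10³)(10.4⁴)/(8·42.0³·17) = 81.621 N/mm
N_t = 18; L_s = 10.4·18 = 187.2 mm; δ_solid = L₀ − L_s = 420 − 187.2 = 232.8 mm
δ = F/k = 17400/81.621 = 213.18 mm
δ < δ_solid → spring does not go solid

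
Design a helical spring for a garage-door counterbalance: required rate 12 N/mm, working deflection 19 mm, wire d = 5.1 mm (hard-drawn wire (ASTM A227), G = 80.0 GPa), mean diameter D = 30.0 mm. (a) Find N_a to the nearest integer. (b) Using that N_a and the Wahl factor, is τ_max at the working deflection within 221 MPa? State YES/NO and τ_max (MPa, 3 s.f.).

N_a = Gd⁴/(8D³k) = (80.0×10³)(5.1⁴)/(8·30.0³·12) = 20.88 → N_a = 21
Actual rate k = Gd⁴/(8D³·21) = 11.932 N/mm
Working load F = kδ = 11.932·19 = 226.7 N
C = 30.0/5.1 = 5.8824; K_W = (4C−1)/(4C−4)+0.615/C = 1.2582
τ_max = K_W·8FD/(πd³) = 1.2582·130.56 = 164.26 MPa
τ_max ≤ 221 MPa → acceptable

(a) 21 coils; (b) YES, τ_max = 164 MPa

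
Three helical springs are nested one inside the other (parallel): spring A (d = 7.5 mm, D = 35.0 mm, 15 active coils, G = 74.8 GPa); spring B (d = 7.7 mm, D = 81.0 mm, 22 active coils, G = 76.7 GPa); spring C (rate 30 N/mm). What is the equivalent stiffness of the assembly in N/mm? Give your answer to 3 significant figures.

78.9 N/mm

k_A = Gd⁴/(8D³N_a) = (74.8×10³)(7.5⁴)/(8·35.0³·15) = 46 N/mm
k_B = Gd⁴/(8D³N_a) = (76.7×10³)(7.7⁴)/(8·81.0³·22) = 2.8826 N/mm
Parallel: k_eq = 46 + 2.8826 + 30 = 78.883 N/mm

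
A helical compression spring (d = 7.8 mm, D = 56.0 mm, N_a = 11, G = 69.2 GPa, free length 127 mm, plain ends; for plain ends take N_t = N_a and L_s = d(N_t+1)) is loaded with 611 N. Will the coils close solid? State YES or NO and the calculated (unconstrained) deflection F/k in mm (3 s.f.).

YES, δ = 36.9 mm

k = Gd⁴/(8D³N_a) = (69.2×10³)(7.8⁴)/(8·56.0³·11) = 16.574 N/mm
N_t = 11; L_s = 7.8·12 = 93.6 mm; δ_solid = L₀ − L_s = 127 − 93.6 = 33.4 mm
δ = F/k = 611/16.574 = 36.864 mm
δ ≥ δ_solid → spring goes solid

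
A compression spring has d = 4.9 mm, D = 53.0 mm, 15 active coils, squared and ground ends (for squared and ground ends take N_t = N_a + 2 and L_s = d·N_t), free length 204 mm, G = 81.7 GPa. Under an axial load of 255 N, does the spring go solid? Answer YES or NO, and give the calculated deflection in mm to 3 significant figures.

NO, δ = 96.7 mm

k = Gd⁴/(8D³N_a) = (81.7×10³)(4.9⁴)/(8·53.0³·15) = 2.6363 N/mm
N_t = 17; L_s = 4.9·17 = 83.3 mm; δ_solid = L₀ − L_s = 204 − 83.3 = 120.7 mm
δ = F/k = 255/2.6363 = 96.726 mm
δ < δ_solid → spring does not go solid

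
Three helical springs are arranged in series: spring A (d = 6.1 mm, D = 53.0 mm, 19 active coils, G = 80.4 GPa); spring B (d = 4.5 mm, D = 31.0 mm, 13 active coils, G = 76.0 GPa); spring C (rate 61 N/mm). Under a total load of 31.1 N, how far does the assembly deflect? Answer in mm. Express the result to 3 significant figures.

9.92 mm

k_A = Gd⁴/(8D³N_a) = (80.4×10³)(6.1⁴)/(8·53.0³·19) = 4.9193 N/mm
k_B = Gd⁴/(8D³N_a) = (76.0×10³)(4.5⁴)/(8·31.0³·13) = 10.059 N/mm
Series: 1/k_eq = 1/4.9193 + 1/10.059 + 1/61 = 0.31909; k_eq = 3.1339 N/mm
δ = F/k_eq = 31.1/3.1339 = 9.9237 mm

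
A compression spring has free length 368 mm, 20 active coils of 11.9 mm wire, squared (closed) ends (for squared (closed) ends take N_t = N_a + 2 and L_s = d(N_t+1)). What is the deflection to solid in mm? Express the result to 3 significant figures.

N_t = 22; L_s = 11.9·23 = 273.7 mm
δ_solid = L₀ − L_s = 368 − 273.7 = 94.3 mm

94.3 mm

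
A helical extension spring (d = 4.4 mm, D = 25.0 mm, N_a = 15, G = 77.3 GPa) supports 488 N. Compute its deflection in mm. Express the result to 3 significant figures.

31.6 mm

k = Gd⁴/(8D³N_a) = (77.3×10³)(4.4⁴)/(8·25.0³·15) = 15.452 N/mm
δ = F/k = 488 / 15.452 = 31.581 mm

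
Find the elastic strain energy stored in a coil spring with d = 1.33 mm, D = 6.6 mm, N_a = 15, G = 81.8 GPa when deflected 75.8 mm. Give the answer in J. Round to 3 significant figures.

k = Gd⁴/(8D³N_a) = (81.8×10³)(1.33⁴)/(8·6.6³·15) = 7.419 N/mm
U = ½kδ² = 0.5 × 7.419 × 75.8² = 21314 N·mm = 21.314 J

21.3 J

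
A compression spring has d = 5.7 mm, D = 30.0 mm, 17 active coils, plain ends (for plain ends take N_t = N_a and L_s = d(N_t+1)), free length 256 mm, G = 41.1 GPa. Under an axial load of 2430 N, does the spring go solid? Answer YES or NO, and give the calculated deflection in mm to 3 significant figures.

k = Gd⁴/(8D³N_a) = (41.1×10³)(5.7⁴)/(8·30.0³·17) = 11.815 N/mm
N_t = 17; L_s = 5.7·18 = 102.6 mm; δ_solid = L₀ − L_s = 256 − 102.6 = 153.4 mm
δ = F/k = 2430/11.815 = 205.67 mm
δ ≥ δ_solid → spring goes solid

YES, δ = 206 mm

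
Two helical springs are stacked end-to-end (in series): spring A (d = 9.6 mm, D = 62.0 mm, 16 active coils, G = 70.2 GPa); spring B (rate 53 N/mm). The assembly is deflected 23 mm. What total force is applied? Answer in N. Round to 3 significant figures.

328 N

k_A = Gd⁴/(8D³N_a) = (70.2×10³)(9.6⁴)/(8·62.0³·16) = 19.545 N/mm
Series: 1/k_eq = 1/19.545 + 1/53 = 0.070032; k_eq = 14.279 N/mm
F = k_eq·δ = 14.279·23 = 328.42 N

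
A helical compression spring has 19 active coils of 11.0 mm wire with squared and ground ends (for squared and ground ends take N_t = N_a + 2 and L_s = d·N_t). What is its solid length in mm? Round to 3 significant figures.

squared and ground ends: N_t = N_a + 2 = 19 + 2 = 21
L_s = d·N_t = 11.0 × 21 = 231 mm

231 mm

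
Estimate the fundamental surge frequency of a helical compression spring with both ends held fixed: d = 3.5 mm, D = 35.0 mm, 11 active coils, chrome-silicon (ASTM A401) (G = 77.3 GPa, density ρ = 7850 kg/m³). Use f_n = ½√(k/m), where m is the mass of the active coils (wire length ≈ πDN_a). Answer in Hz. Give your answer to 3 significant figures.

k = Gd⁴/(8D³N_a) = (77.3×10³)(3.5⁴)/(8·35.0³·11) = 3.0744 N/mm = 3074.4 N/m
Wire length L = πDN_a = π·35.0·11 = 1209.5 mm
m = ρ·(πd²/4)·L = 7850 × 9.6211×10⁻⁶ m² × 1.2095 m = 0.09135 kg
f_n = ½√(k/m) = 0.5·√(3074.4/0.09135) = 0.5·√(33656) = 91.727 Hz

91.7 Hz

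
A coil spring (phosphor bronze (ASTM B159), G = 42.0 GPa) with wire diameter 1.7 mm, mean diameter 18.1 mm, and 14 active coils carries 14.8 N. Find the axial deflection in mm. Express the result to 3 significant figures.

k = Gd⁴/(8D³N_a) = (42.0×10³)(1.7⁴)/(8·18.1³·14) = 0.52819 N/mm
δ = F/k = 14.8 / 0.52819 = 28.02 mm

28.0 mm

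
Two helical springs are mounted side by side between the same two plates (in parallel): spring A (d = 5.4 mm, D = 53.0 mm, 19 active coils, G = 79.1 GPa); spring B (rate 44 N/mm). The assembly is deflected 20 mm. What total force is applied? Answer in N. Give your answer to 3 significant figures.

k_A = Gd⁴/(8D³N_a) = (79.1×10³)(5.4⁴)/(8·53.0³·19) = 2.9722 N/mm
Parallel: k_eq = 2.9722 + 44 = 46.972 N/mm
F = k_eq·δ = 46.972·20 = 939.44 N

939 N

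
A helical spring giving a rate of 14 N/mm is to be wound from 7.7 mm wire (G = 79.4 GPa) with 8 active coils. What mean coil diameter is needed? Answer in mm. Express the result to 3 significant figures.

D = (Gd⁴/(8N_a·k))^(1/3) = (79.4×10³·7.7⁴/(8·8·14))^(1/3)
  = (311512)^(1/3) = 67.7889 mm

67.8 mm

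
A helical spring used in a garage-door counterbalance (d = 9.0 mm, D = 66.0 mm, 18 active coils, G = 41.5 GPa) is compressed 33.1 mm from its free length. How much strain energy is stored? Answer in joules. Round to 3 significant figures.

k = Gd⁴/(8D³N_a) = (41.5×10³)(9.0⁴)/(8·66.0³·18) = 6.5769 N/mm
U = ½kδ² = 0.5 × 6.5769 × 33.1² = 3602.9 N·mm = 3.6029 J

3.60 J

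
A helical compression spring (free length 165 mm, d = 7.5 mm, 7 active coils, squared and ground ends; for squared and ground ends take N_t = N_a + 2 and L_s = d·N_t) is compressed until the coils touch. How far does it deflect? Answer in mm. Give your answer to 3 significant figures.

97.5 mm

N_t = 9; L_s = 7.5·9 = 67.5 mm
δ_solid = L₀ − L_s = 165 − 67.5 = 97.5 mm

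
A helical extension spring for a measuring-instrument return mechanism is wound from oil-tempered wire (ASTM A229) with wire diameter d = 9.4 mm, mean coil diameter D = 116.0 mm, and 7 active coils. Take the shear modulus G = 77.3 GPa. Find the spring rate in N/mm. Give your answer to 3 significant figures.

k = Gd⁴/(8D³N_a) = (77.3×10³ × 9.4⁴) / (8 × 116.0³ × 7)
  = 6.03519e+08 / 8.74102e+07 = 6.9044 N/mm

6.90 N/mm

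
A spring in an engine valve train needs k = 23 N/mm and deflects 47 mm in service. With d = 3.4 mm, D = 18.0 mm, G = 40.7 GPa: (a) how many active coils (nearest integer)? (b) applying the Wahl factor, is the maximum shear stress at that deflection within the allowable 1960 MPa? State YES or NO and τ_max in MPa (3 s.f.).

(a) 5 coils; (b) YES, τ_max = 1650 MPa

N_a = Gd⁴/(8D³k) = (40.7×10³)(3.4⁴)/(8·18.0³·23) = 5.068 → N_a = 5
Actual rate k = Gd⁴/(8D³·5) = 23.315 N/mm
Working load F = kδ = 23.315·47 = 1095.8 N
C = 18.0/3.4 = 5.2941; K_W = (4C−1)/(4C−4)+0.615/C = 1.2908
τ_max = K_W·8FD/(πd³) = 1.2908·1277.9 = 1649.6 MPa
τ_max ≤ 1960 MPa → acceptable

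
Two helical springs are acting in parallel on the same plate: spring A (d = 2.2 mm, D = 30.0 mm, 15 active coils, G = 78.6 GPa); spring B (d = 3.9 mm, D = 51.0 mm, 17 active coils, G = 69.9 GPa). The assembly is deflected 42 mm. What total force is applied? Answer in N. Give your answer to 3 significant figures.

61.5 N

k_A = Gd⁴/(8D³N_a) = (78.6×10³)(2.2⁴)/(8·30.0³·15) = 0.56829 N/mm
k_B = Gd⁴/(8D³N_a) = (69.9×10³)(3.9⁴)/(8·51.0³·17) = 0.89637 N/mm
Parallel: k_eq = 0.56829 + 0.89637 = 1.4647 N/mm
F = k_eq·δ = 1.4647·42 = 61.516 N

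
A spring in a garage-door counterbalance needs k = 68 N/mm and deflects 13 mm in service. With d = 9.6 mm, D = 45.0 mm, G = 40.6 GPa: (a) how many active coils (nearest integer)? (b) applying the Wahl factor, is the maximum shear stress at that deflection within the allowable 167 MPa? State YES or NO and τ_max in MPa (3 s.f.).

(a) 7 coils; (b) YES, τ_max = 152 MPa

N_a = Gd⁴/(8D³k) = (40.6×10³)(9.6⁴)/(8·45.0³·68) = 6.956 → N_a = 7
Actual rate k = Gd⁴/(8D³·7) = 67.575 N/mm
Working load F = kδ = 67.575·13 = 878.47 N
C = 45.0/9.6 = 4.6875; K_W = (4C−1)/(4C−4)+0.615/C = 1.3346
τ_max = K_W·8FD/(πd³) = 1.3346·113.78 = 151.85 MPa
τ_max ≤ 167 MPa → acceptable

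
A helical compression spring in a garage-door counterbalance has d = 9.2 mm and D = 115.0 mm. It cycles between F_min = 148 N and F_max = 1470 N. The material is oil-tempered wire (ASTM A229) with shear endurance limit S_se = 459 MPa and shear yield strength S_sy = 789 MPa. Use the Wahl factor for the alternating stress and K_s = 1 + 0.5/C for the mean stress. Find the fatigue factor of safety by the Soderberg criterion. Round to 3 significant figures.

0.995

C = D/d = 115.0/9.2 = 12.5000; K_W = (4C−1)/(4C−4)+0.615/C = 1.1144; K_s = 1+0.5/C = 1.0400
F_a = (F_max−F_min)/2 = 661 N; F_m = (F_max+F_min)/2 = 809 N
τ_a = K_W·8F_aD/(πd³) = 1.1144 × 248.59 = 277.03 MPa
τ_m = K_s·8F_mD/(πd³) = 1.0400 × 304.24 = 316.41 MPa
Soderberg: 1/n_f = τ_a/S_se + τ_m/S_sy = 277.03/459 + 316.41/789 = 0.60355 + 0.40103 = 1.0046
n_f = 1/1.0046 = 0.9954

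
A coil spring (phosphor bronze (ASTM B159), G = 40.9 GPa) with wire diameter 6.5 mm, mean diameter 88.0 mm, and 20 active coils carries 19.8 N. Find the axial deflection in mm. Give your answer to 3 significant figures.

29.6 mm

k = Gd⁴/(8D³N_a) = (40.9×10³)(6.5⁴)/(8·88.0³·20) = 0.66959 N/mm
δ = F/k = 19.8 / 0.66959 = 29.57 mm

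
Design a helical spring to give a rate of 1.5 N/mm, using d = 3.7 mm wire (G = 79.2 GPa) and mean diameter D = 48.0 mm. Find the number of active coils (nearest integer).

N_a = Gd⁴/(8D³k) = (79.2×10³ × 3.7⁴)/(8 × 48.0³ × 1.5)
    = 1.48434e+07 / 1.3271e+06 = 11.18 → 11 coils

11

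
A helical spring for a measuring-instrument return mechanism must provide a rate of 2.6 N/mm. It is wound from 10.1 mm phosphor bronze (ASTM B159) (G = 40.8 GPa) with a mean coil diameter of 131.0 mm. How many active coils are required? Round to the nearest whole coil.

N_a = Gd⁴/(8D³k) = (40.8×10³ × 10.1⁴)/(8 × 131.0³ × 2.6)
    = 4.24566e+08 / 4.67603e+07 = 9.08 → 9 coils

9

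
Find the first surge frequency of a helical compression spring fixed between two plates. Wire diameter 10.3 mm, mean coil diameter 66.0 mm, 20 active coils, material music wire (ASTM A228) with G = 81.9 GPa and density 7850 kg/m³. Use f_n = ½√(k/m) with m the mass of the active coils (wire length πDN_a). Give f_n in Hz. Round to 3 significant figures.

43.0 Hz

k = Gd⁴/(8D³N_a) = (81.9×10³)(10.3⁴)/(8·66.0³·20) = 20.039 N/mm = 20039 N/m
Wire length L = πDN_a = π·66.0·20 = 4146.9 mm
m = ρ·(πd²/4)·L = 7850 × 83.323×10⁻⁶ m² × 4.1469 m = 2.7124 kg
f_n = ½√(k/m) = 0.5·√(20039/2.7124) = 0.5·√(7387.9) = 42.977 Hz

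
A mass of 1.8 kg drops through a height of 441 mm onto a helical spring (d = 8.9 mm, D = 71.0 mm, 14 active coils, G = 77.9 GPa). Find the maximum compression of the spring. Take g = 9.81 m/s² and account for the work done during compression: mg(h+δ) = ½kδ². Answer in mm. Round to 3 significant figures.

k = Gd⁴/(8D³N_a) = (77.9×10³)(8.9⁴)/(8·71.0³·14) = 12.193 N/mm
W = mg = 1.8 × 9.81 = 17.658 N
½kδ² − Wδ − Wh = 0 → δ = (W + √(W² + 2kWh))/k
δ = (17.658 + √(311.8 + 189895))/12.193 = (17.658 + 436.13)/12.193 = 37.217 mm

37.2 mm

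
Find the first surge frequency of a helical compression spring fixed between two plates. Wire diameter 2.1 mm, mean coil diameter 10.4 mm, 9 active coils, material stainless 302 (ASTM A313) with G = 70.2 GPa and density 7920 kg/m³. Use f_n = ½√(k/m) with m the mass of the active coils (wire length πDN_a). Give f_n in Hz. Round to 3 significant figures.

k = Gd⁴/(8D³N_a) = (70.2×10³)(2.1⁴)/(8·10.4³·9) = 16.857 N/mm = 16857 N/m
Wire length L = πDN_a = π·10.4·9 = 294.05 mm
m = ρ·(πd²/4)·L = 7920 × 3.4636×10⁻⁶ m² × 0.29405 m = 0.0080664 kg
f_n = ½√(k/m) = 0.5·√(16857/0.0080664) = 0.5·√(2.0898e+06) = 722.81 Hz

723 Hz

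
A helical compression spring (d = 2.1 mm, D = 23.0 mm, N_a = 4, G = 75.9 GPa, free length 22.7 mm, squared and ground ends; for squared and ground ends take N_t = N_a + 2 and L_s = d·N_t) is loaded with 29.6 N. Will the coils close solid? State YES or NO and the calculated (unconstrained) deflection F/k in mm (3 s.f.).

NO, δ = 7.81 mm

k = Gd⁴/(8D³N_a) = (75.9×10³)(2.1⁴)/(8·23.0³·4) = 3.7913 N/mm
N_t = 6; L_s = 2.1·6 = 12.6 mm; δ_solid = L₀ − L_s = 22.7 − 12.6 = 10.1 mm
δ = F/k = 29.6/3.7913 = 7.8074 mm
δ < δ_solid → spring does not go solid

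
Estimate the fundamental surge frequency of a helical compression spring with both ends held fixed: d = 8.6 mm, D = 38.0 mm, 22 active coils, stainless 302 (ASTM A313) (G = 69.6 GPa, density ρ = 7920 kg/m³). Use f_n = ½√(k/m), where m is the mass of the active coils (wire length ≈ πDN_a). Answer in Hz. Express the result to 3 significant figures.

k = Gd⁴/(8D³N_a) = (69.6×10³)(8.6⁴)/(8·38.0³·22) = 39.422 N/mm = 39422 N/m
Wire length L = πDN_a = π·38.0·22 = 2626.4 mm
m = ρ·(πd²/4)·L = 7920 × 58.088×10⁻⁶ m² × 2.6264 m = 1.2083 kg
f_n = ½√(k/m) = 0.5·√(39422/1.2083) = 0.5·√(32627) = 90.314 Hz

90.3 Hz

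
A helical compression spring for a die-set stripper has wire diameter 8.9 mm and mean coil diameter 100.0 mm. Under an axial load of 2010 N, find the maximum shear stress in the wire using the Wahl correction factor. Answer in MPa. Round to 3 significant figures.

819 MPa

Spring index C = D/d = 100.0/8.9 = 11.2360
K_W = (4C−1)/(4C−4) + 0.615/C = 43.944/40.944 + 0.0547 = 1.1280
τ₀ = 8FD/(πd³) = 8·2010·100.0/(π·8.9³) = 1.608e+06/2214.7 = 726.05 MPa
τ_max = K·τ₀ = 1.1280 × 726.05 = 818.99 MPa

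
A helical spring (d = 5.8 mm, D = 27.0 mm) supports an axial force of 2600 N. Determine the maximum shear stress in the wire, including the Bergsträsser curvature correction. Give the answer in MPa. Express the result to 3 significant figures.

Spring index C = D/d = 27.0/5.8 = 4.6552
K_B = (4C+2)/(4C−3) = 20.621/15.621 = 1.3201
τ₀ = 8FD/(πd³) = 8·2600·27.0/(π·5.8³) = 561600/612.96 = 916.21 MPa
τ_max = K·τ₀ = 1.3201 × 916.21 = 1209.5 MPa

1210 MPa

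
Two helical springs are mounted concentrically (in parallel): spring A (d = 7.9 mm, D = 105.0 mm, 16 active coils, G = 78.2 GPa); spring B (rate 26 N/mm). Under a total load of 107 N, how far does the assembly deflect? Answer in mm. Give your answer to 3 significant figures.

k_A = Gd⁴/(8D³N_a) = (78.2×10³)(7.9⁴)/(8·105.0³·16) = 2.0556 N/mm
Parallel: k_eq = 2.0556 + 26 = 28.056 N/mm
δ = F/k_eq = 107/28.056 = 3.8139 mm

3.81 mm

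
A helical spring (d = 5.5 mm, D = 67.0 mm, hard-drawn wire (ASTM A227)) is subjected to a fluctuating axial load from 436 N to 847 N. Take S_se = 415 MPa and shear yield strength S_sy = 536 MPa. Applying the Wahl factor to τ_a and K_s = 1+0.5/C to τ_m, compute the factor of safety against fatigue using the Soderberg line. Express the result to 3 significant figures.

0.542

C = D/d = 67.0/5.5 = 12.1818; K_W = (4C−1)/(4C−4)+0.615/C = 1.1176; K_s = 1+0.5/C = 1.0410
F_a = (F_max−F_min)/2 = 205.5 N; F_m = (F_max+F_min)/2 = 641.5 N
τ_a = K_W·8F_aD/(πd³) = 1.1176 × 210.74 = 235.51 MPa
τ_m = K_s·8F_mD/(πd³) = 1.0410 × 657.84 = 684.85 MPa
Soderberg: 1/n_f = τ_a/S_se + τ_m/S_sy = 235.51/415 + 684.85/536 = 0.56749 + 1.27770 = 1.8452
n_f = 1/1.8452 = 0.5419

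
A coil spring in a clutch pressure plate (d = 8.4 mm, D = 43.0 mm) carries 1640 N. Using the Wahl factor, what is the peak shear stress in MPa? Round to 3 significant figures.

395 MPa

Spring index C = D/d = 43.0/8.4 = 5.1190
K_W = (4C−1)/(4C−4) + 0.615/C = 19.476/16.476 + 0.1201 = 1.3022
τ₀ = 8FD/(πd³) = 8·1640·43.0/(π·8.4³) = 564160/1862 = 302.98 MPa
τ_max = K·τ₀ = 1.3022 × 302.98 = 394.55 MPa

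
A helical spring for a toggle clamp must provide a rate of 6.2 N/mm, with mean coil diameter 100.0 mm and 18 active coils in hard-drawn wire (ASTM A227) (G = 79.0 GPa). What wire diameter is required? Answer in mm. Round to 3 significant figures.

d = (8D³N_a·k / G)^(1/4) = (8·100.0³·18·6.2 / (79.0×10³))^0.25
  = (11301)^0.25 = 10.3105 mm

10.3 mm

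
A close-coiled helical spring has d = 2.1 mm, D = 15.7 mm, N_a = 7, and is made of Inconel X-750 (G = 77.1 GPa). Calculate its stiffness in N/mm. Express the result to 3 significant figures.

k = Gd⁴/(8D³N_a) = (77.1×10³ × 2.1⁴) / (8 × 15.7³ × 7)
  = 1.49945e+06 / 216714 = 6.919 N/mm

6.92 N/mm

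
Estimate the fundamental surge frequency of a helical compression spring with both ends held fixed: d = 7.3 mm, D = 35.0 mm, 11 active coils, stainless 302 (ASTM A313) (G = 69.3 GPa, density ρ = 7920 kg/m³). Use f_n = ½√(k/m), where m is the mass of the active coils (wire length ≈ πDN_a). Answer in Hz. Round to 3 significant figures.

180 Hz

k = Gd⁴/(8D³N_a) = (69.3×10³)(7.3⁴)/(8·35.0³·11) = 52.16 N/mm = 52160 N/m
Wire length L = πDN_a = π·35.0·11 = 1209.5 mm
m = ρ·(πd²/4)·L = 7920 × 41.854×10⁻⁶ m² × 1.2095 m = 0.40093 kg
f_n = ½√(k/m) = 0.5·√(52160/0.40093) = 0.5·√(1.301e+05) = 180.34 Hz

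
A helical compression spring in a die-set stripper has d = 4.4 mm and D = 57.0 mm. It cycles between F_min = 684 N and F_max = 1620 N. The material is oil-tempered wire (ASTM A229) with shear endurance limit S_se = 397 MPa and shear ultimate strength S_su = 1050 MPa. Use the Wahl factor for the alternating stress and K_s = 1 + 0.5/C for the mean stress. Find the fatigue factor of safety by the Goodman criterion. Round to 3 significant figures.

C = D/d = 57.0/4.4 = 12.9545; K_W = (4C−1)/(4C−4)+0.615/C = 1.1102; K_s = 1+0.5/C = 1.0386
F_a = (F_max−F_min)/2 = 468 N; F_m = (F_max+F_min)/2 = 1152 N
τ_a = K_W·8F_aD/(πd³) = 1.1102 × 797.45 = 885.34 MPa
τ_m = K_s·8F_mD/(πd³) = 1.0386 × 1963 = 2038.7 MPa
Goodman: 1/n_f = τ_a/S_se + τ_m/S_su = 885.34/397 + 2038.7/1050 = 2.23007 + 1.94163 = 4.1717
n_f = 1/4.1717 = 0.2397

0.240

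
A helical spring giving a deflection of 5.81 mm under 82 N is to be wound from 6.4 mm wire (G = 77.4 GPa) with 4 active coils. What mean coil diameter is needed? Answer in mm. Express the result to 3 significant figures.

66.0 mm

Required rate k = F/δ = 82/5.81 = 14.114 N/mm
D = (Gd⁴/(8N_a·k))^(1/3) = (77.4×10³·6.4⁴/(8·4·14.114))^(1/3)
  = (287523)^(1/3) = 66.0021 mm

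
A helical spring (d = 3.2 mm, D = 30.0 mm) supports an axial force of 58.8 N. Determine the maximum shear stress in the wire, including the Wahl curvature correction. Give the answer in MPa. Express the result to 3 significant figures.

Spring index C = D/d = 30.0/3.2 = 9.3750
K_W = (4C−1)/(4C−4) + 0.615/C = 36.500/33.500 + 0.0656 = 1.1552
τ₀ = 8FD/(πd³) = 8·58.8·30.0/(π·3.2³) = 14112/102.94 = 137.08 MPa
τ_max = K·τ₀ = 1.1552 × 137.08 = 158.35 MPa

158 MPa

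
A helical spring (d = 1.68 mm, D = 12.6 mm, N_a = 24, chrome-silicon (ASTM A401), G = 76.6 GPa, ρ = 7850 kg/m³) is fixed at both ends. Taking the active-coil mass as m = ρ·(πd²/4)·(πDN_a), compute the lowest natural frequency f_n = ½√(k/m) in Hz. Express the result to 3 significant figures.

155 Hz

k = Gd⁴/(8D³N_a) = (76.6×10³)(1.68⁴)/(8·12.6³·24) = 1.5887 N/mm = 1588.7 N/m
Wire length L = πDN_a = π·12.6·24 = 950.02 mm
m = ρ·(πd²/4)·L = 7850 × 2.2167×10⁻⁶ m² × 0.95002 m = 0.016531 kg
f_n = ½√(k/m) = 0.5·√(1588.7/0.016531) = 0.5·√(96104) = 155 Hz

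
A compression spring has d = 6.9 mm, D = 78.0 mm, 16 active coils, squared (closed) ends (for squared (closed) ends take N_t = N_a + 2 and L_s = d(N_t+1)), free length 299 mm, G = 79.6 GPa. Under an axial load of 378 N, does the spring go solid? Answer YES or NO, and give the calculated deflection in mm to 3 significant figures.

k = Gd⁴/(8D³N_a) = (79.6×10³)(6.9⁴)/(8·78.0³·16) = 2.9704 N/mm
N_t = 18; L_s = 6.9·19 = 131.1 mm; δ_solid = L₀ − L_s = 299 − 131.1 = 167.9 mm
δ = F/k = 378/2.9704 = 127.26 mm
δ < δ_solid → spring does not go solid

NO, δ = 127 mm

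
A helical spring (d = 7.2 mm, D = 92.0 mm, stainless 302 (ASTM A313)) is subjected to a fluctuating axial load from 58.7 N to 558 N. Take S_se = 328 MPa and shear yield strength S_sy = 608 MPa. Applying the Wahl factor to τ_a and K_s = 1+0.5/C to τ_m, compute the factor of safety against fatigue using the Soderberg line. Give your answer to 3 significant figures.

1.16

C = D/d = 92.0/7.2 = 12.7778; K_W = (4C−1)/(4C−4)+0.615/C = 1.1118; K_s = 1+0.5/C = 1.0391
F_a = (F_max−F_min)/2 = 249.65 N; F_m = (F_max+F_min)/2 = 308.35 N
τ_a = K_W·8F_aD/(πd³) = 1.1118 × 156.7 = 174.22 MPa
τ_m = K_s·8F_mD/(πd³) = 1.0391 × 193.54 = 201.12 MPa
Soderberg: 1/n_f = τ_a/S_se + τ_m/S_sy = 174.22/328 + 201.12/608 = 0.53115 + 0.33078 = 0.86193
n_f = 1/0.86193 = 1.16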